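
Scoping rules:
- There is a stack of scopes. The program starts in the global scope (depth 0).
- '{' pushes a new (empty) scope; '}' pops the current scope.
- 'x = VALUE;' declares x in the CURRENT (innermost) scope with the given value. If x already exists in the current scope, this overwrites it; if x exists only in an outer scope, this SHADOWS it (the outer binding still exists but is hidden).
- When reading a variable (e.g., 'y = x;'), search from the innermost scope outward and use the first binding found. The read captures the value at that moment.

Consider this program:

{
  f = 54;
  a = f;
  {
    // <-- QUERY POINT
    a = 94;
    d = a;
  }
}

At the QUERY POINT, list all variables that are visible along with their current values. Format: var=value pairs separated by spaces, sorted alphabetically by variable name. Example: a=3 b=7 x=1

Step 1: enter scope (depth=1)
Step 2: declare f=54 at depth 1
Step 3: declare a=(read f)=54 at depth 1
Step 4: enter scope (depth=2)
Visible at query point: a=54 f=54

Answer: a=54 f=54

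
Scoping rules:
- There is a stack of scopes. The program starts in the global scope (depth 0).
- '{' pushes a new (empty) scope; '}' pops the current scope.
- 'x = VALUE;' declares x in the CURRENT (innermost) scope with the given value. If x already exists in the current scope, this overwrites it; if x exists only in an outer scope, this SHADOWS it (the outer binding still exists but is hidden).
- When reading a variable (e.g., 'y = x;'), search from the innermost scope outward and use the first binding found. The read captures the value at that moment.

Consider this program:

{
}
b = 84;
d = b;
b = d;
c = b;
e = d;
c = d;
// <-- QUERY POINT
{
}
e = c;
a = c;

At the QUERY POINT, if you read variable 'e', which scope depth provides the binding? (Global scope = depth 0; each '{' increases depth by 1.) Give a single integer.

Answer: 0

Derivation:
Step 1: enter scope (depth=1)
Step 2: exit scope (depth=0)
Step 3: declare b=84 at depth 0
Step 4: declare d=(read b)=84 at depth 0
Step 5: declare b=(read d)=84 at depth 0
Step 6: declare c=(read b)=84 at depth 0
Step 7: declare e=(read d)=84 at depth 0
Step 8: declare c=(read d)=84 at depth 0
Visible at query point: b=84 c=84 d=84 e=84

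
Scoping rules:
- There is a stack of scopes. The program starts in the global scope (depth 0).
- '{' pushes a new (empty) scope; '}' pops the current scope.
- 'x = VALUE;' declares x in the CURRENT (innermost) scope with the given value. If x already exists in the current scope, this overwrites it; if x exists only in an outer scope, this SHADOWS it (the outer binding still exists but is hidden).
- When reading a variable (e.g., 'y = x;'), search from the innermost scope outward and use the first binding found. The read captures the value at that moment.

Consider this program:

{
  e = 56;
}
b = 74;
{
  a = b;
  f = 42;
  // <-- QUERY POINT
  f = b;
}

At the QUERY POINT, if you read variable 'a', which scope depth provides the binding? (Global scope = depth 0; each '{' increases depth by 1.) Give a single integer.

Step 1: enter scope (depth=1)
Step 2: declare e=56 at depth 1
Step 3: exit scope (depth=0)
Step 4: declare b=74 at depth 0
Step 5: enter scope (depth=1)
Step 6: declare a=(read b)=74 at depth 1
Step 7: declare f=42 at depth 1
Visible at query point: a=74 b=74 f=42

Answer: 1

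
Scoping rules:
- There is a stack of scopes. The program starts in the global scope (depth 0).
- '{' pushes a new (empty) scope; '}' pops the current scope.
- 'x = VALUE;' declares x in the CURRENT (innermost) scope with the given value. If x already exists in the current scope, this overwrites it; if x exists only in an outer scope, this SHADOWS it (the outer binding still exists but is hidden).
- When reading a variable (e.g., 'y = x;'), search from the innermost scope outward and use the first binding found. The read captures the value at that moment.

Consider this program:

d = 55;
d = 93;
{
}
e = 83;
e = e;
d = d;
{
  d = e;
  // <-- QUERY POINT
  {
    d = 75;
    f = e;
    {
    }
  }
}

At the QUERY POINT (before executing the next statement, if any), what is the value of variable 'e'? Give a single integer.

Answer: 83

Derivation:
Step 1: declare d=55 at depth 0
Step 2: declare d=93 at depth 0
Step 3: enter scope (depth=1)
Step 4: exit scope (depth=0)
Step 5: declare e=83 at depth 0
Step 6: declare e=(read e)=83 at depth 0
Step 7: declare d=(read d)=93 at depth 0
Step 8: enter scope (depth=1)
Step 9: declare d=(read e)=83 at depth 1
Visible at query point: d=83 e=83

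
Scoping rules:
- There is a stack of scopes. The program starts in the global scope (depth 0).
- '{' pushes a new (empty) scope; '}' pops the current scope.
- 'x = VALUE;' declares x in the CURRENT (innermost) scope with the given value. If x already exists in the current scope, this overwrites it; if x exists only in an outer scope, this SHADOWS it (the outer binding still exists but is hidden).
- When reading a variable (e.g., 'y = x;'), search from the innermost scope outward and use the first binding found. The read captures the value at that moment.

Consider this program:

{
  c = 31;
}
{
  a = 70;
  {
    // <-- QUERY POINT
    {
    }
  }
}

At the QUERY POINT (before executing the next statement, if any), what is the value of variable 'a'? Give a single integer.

Answer: 70

Derivation:
Step 1: enter scope (depth=1)
Step 2: declare c=31 at depth 1
Step 3: exit scope (depth=0)
Step 4: enter scope (depth=1)
Step 5: declare a=70 at depth 1
Step 6: enter scope (depth=2)
Visible at query point: a=70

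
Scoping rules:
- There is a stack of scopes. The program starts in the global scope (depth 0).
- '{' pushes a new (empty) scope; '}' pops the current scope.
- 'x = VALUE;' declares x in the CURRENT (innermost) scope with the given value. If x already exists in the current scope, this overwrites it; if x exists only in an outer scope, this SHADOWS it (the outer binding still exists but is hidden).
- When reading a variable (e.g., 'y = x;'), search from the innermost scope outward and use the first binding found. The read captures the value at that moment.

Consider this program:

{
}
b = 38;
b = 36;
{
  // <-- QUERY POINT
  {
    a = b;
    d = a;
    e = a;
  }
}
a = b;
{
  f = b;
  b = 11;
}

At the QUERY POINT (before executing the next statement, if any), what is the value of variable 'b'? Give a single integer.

Answer: 36

Derivation:
Step 1: enter scope (depth=1)
Step 2: exit scope (depth=0)
Step 3: declare b=38 at depth 0
Step 4: declare b=36 at depth 0
Step 5: enter scope (depth=1)
Visible at query point: b=36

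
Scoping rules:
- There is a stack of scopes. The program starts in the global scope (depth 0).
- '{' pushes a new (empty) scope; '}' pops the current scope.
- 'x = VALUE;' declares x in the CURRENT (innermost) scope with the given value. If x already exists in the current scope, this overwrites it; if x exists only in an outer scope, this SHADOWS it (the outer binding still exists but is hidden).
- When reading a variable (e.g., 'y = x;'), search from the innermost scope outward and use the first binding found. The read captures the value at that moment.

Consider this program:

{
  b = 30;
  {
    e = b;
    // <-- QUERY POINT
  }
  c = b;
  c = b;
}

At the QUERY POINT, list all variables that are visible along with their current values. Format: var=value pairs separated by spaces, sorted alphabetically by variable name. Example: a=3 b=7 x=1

Answer: b=30 e=30

Derivation:
Step 1: enter scope (depth=1)
Step 2: declare b=30 at depth 1
Step 3: enter scope (depth=2)
Step 4: declare e=(read b)=30 at depth 2
Visible at query point: b=30 e=30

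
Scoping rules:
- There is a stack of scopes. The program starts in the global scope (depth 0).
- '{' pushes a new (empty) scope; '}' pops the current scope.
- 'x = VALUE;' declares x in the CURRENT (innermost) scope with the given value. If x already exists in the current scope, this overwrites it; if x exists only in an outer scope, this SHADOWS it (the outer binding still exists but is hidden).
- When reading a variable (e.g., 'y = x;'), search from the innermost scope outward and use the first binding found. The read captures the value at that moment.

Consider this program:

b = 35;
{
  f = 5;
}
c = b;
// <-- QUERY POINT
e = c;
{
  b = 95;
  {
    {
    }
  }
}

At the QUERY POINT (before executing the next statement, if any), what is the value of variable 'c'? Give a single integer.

Answer: 35

Derivation:
Step 1: declare b=35 at depth 0
Step 2: enter scope (depth=1)
Step 3: declare f=5 at depth 1
Step 4: exit scope (depth=0)
Step 5: declare c=(read b)=35 at depth 0
Visible at query point: b=35 c=35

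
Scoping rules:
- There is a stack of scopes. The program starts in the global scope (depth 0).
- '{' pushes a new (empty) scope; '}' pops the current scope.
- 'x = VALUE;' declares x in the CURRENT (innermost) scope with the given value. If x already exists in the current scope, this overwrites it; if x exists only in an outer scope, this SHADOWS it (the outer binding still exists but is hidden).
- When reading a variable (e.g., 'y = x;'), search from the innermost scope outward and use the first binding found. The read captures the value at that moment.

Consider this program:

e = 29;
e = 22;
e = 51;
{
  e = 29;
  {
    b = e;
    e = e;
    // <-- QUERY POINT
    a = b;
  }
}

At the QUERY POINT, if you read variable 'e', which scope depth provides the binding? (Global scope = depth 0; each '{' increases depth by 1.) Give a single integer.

Step 1: declare e=29 at depth 0
Step 2: declare e=22 at depth 0
Step 3: declare e=51 at depth 0
Step 4: enter scope (depth=1)
Step 5: declare e=29 at depth 1
Step 6: enter scope (depth=2)
Step 7: declare b=(read e)=29 at depth 2
Step 8: declare e=(read e)=29 at depth 2
Visible at query point: b=29 e=29

Answer: 2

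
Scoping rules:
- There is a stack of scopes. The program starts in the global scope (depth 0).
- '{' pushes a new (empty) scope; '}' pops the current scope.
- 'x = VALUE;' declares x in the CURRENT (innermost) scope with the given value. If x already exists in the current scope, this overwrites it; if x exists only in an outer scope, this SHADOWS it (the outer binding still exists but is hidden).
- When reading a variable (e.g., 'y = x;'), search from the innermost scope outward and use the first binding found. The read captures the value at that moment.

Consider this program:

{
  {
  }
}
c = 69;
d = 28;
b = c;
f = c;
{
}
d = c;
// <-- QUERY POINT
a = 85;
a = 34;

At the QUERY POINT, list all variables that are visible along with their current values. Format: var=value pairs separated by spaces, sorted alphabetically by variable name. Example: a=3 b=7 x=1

Step 1: enter scope (depth=1)
Step 2: enter scope (depth=2)
Step 3: exit scope (depth=1)
Step 4: exit scope (depth=0)
Step 5: declare c=69 at depth 0
Step 6: declare d=28 at depth 0
Step 7: declare b=(read c)=69 at depth 0
Step 8: declare f=(read c)=69 at depth 0
Step 9: enter scope (depth=1)
Step 10: exit scope (depth=0)
Step 11: declare d=(read c)=69 at depth 0
Visible at query point: b=69 c=69 d=69 f=69

Answer: b=69 c=69 d=69 f=69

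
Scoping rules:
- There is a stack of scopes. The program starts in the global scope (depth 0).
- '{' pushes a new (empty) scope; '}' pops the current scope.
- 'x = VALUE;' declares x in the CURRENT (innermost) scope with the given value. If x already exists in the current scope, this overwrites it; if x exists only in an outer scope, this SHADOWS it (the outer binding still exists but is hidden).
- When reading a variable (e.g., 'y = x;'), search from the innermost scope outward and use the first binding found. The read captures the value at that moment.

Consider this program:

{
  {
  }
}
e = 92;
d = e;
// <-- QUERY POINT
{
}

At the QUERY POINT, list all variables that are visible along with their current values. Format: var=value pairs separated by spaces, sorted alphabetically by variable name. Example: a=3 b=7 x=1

Answer: d=92 e=92

Derivation:
Step 1: enter scope (depth=1)
Step 2: enter scope (depth=2)
Step 3: exit scope (depth=1)
Step 4: exit scope (depth=0)
Step 5: declare e=92 at depth 0
Step 6: declare d=(read e)=92 at depth 0
Visible at query point: d=92 e=92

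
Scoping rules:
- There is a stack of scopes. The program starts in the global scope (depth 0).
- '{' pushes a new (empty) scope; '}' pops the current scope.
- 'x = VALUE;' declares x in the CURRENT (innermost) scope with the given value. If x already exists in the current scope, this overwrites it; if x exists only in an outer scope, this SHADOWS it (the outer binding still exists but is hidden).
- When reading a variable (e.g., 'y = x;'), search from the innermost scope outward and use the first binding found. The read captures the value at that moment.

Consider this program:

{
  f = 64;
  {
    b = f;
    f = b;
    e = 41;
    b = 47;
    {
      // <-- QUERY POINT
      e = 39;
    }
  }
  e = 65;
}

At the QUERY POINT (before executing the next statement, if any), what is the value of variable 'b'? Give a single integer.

Step 1: enter scope (depth=1)
Step 2: declare f=64 at depth 1
Step 3: enter scope (depth=2)
Step 4: declare b=(read f)=64 at depth 2
Step 5: declare f=(read b)=64 at depth 2
Step 6: declare e=41 at depth 2
Step 7: declare b=47 at depth 2
Step 8: enter scope (depth=3)
Visible at query point: b=47 e=41 f=64

Answer: 47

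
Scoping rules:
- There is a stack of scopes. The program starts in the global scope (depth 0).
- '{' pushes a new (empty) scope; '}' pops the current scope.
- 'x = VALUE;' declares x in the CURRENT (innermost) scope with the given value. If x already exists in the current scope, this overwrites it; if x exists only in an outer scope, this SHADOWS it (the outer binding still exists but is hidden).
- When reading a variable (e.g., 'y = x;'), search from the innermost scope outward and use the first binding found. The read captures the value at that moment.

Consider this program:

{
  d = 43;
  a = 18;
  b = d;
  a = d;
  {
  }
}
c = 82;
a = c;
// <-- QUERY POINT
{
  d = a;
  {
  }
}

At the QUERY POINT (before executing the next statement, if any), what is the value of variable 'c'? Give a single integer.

Answer: 82

Derivation:
Step 1: enter scope (depth=1)
Step 2: declare d=43 at depth 1
Step 3: declare a=18 at depth 1
Step 4: declare b=(read d)=43 at depth 1
Step 5: declare a=(read d)=43 at depth 1
Step 6: enter scope (depth=2)
Step 7: exit scope (depth=1)
Step 8: exit scope (depth=0)
Step 9: declare c=82 at depth 0
Step 10: declare a=(read c)=82 at depth 0
Visible at query point: a=82 c=82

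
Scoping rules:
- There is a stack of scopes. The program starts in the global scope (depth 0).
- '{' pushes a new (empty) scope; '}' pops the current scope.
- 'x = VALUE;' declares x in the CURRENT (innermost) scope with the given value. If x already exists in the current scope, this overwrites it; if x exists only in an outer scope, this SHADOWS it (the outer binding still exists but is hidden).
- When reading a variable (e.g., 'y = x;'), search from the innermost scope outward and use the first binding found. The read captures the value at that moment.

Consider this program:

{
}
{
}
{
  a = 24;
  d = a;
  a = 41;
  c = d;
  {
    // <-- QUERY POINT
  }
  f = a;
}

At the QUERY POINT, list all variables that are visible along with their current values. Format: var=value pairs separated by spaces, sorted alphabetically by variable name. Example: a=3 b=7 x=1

Step 1: enter scope (depth=1)
Step 2: exit scope (depth=0)
Step 3: enter scope (depth=1)
Step 4: exit scope (depth=0)
Step 5: enter scope (depth=1)
Step 6: declare a=24 at depth 1
Step 7: declare d=(read a)=24 at depth 1
Step 8: declare a=41 at depth 1
Step 9: declare c=(read d)=24 at depth 1
Step 10: enter scope (depth=2)
Visible at query point: a=41 c=24 d=24

Answer: a=41 c=24 d=24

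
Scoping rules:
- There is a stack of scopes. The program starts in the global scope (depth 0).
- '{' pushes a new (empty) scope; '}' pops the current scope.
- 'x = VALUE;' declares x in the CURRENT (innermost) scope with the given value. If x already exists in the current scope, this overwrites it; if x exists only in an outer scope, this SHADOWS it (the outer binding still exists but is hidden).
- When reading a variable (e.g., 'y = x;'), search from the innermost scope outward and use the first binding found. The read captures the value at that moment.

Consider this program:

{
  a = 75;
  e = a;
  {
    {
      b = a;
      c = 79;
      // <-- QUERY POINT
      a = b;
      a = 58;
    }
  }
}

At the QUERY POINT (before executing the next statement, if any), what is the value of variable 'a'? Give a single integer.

Answer: 75

Derivation:
Step 1: enter scope (depth=1)
Step 2: declare a=75 at depth 1
Step 3: declare e=(read a)=75 at depth 1
Step 4: enter scope (depth=2)
Step 5: enter scope (depth=3)
Step 6: declare b=(read a)=75 at depth 3
Step 7: declare c=79 at depth 3
Visible at query point: a=75 b=75 c=79 e=75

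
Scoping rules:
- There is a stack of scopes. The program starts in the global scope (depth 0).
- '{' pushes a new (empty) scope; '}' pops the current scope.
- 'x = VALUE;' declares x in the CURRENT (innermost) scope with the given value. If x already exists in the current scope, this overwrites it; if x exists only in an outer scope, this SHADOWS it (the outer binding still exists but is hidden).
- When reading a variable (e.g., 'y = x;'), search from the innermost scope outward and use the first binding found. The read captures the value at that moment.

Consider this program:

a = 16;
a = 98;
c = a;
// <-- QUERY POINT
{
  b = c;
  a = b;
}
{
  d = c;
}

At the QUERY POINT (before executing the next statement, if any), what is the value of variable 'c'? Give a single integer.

Answer: 98

Derivation:
Step 1: declare a=16 at depth 0
Step 2: declare a=98 at depth 0
Step 3: declare c=(read a)=98 at depth 0
Visible at query point: a=98 c=98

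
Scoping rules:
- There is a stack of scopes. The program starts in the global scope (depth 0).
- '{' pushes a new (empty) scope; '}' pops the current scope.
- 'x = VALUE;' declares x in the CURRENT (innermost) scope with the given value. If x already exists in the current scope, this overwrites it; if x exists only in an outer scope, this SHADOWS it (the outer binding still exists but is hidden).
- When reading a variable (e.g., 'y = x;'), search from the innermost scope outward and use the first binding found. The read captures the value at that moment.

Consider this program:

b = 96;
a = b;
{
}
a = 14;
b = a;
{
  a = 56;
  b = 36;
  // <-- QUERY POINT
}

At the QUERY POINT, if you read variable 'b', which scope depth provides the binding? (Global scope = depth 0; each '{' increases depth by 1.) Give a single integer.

Answer: 1

Derivation:
Step 1: declare b=96 at depth 0
Step 2: declare a=(read b)=96 at depth 0
Step 3: enter scope (depth=1)
Step 4: exit scope (depth=0)
Step 5: declare a=14 at depth 0
Step 6: declare b=(read a)=14 at depth 0
Step 7: enter scope (depth=1)
Step 8: declare a=56 at depth 1
Step 9: declare b=36 at depth 1
Visible at query point: a=56 b=36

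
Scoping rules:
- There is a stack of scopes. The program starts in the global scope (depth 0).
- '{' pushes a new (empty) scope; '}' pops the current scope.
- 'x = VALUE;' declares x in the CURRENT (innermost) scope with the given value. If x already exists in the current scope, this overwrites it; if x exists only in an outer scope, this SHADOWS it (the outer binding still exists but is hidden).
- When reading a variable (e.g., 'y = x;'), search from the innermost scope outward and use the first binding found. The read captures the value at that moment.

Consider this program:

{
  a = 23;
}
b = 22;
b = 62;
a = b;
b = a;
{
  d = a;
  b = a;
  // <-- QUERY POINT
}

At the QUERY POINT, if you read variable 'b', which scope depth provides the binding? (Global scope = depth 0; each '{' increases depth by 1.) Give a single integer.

Step 1: enter scope (depth=1)
Step 2: declare a=23 at depth 1
Step 3: exit scope (depth=0)
Step 4: declare b=22 at depth 0
Step 5: declare b=62 at depth 0
Step 6: declare a=(read b)=62 at depth 0
Step 7: declare b=(read a)=62 at depth 0
Step 8: enter scope (depth=1)
Step 9: declare d=(read a)=62 at depth 1
Step 10: declare b=(read a)=62 at depth 1
Visible at query point: a=62 b=62 d=62

Answer: 1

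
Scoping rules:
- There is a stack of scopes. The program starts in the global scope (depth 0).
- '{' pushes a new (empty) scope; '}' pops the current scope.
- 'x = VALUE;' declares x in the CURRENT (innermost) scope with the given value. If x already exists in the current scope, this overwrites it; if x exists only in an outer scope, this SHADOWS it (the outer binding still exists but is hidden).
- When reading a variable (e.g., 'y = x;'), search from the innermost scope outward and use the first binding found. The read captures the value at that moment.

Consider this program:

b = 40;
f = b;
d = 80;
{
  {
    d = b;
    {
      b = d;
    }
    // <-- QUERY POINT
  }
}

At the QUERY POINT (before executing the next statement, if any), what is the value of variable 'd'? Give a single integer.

Answer: 40

Derivation:
Step 1: declare b=40 at depth 0
Step 2: declare f=(read b)=40 at depth 0
Step 3: declare d=80 at depth 0
Step 4: enter scope (depth=1)
Step 5: enter scope (depth=2)
Step 6: declare d=(read b)=40 at depth 2
Step 7: enter scope (depth=3)
Step 8: declare b=(read d)=40 at depth 3
Step 9: exit scope (depth=2)
Visible at query point: b=40 d=40 f=40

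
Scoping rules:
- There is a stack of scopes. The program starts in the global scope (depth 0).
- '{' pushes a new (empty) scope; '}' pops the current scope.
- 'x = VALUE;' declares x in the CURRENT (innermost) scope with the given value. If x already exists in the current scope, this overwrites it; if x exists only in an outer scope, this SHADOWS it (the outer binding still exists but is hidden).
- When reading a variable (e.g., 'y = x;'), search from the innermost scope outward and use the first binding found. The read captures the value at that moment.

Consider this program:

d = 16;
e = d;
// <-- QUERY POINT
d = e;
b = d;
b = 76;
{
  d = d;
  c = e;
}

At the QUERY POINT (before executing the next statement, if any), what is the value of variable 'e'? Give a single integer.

Answer: 16

Derivation:
Step 1: declare d=16 at depth 0
Step 2: declare e=(read d)=16 at depth 0
Visible at query point: d=16 e=16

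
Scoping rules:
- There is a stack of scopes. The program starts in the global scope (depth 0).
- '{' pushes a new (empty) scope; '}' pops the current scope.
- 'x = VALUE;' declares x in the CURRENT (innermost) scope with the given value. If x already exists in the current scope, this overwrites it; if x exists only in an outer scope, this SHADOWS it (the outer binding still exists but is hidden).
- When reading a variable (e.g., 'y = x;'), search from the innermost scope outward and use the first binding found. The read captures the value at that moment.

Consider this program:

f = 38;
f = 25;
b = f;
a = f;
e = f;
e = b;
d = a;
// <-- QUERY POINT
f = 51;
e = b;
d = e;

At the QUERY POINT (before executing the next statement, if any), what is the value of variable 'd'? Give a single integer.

Step 1: declare f=38 at depth 0
Step 2: declare f=25 at depth 0
Step 3: declare b=(read f)=25 at depth 0
Step 4: declare a=(read f)=25 at depth 0
Step 5: declare e=(read f)=25 at depth 0
Step 6: declare e=(read b)=25 at depth 0
Step 7: declare d=(read a)=25 at depth 0
Visible at query point: a=25 b=25 d=25 e=25 f=25

Answer: 25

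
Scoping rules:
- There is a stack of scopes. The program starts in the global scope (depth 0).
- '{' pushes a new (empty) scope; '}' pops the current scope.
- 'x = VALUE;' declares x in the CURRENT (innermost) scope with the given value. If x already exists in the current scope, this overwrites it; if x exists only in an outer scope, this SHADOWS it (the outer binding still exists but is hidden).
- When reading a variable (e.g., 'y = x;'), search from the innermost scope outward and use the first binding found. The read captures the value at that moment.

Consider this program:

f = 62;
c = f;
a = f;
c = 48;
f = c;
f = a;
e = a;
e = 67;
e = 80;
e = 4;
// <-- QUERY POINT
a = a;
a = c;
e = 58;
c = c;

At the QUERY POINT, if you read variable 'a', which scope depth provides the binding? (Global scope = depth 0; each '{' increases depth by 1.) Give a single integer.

Answer: 0

Derivation:
Step 1: declare f=62 at depth 0
Step 2: declare c=(read f)=62 at depth 0
Step 3: declare a=(read f)=62 at depth 0
Step 4: declare c=48 at depth 0
Step 5: declare f=(read c)=48 at depth 0
Step 6: declare f=(read a)=62 at depth 0
Step 7: declare e=(read a)=62 at depth 0
Step 8: declare e=67 at depth 0
Step 9: declare e=80 at depth 0
Step 10: declare e=4 at depth 0
Visible at query point: a=62 c=48 e=4 f=62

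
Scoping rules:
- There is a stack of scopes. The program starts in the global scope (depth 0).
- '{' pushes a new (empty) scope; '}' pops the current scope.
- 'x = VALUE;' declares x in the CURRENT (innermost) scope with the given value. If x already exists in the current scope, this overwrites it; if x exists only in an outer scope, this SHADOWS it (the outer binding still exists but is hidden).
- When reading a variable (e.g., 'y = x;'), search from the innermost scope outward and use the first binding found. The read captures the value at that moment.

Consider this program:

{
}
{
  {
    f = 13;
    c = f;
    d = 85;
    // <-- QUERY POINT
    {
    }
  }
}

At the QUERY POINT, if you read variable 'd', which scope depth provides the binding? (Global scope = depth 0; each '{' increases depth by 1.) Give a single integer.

Answer: 2

Derivation:
Step 1: enter scope (depth=1)
Step 2: exit scope (depth=0)
Step 3: enter scope (depth=1)
Step 4: enter scope (depth=2)
Step 5: declare f=13 at depth 2
Step 6: declare c=(read f)=13 at depth 2
Step 7: declare d=85 at depth 2
Visible at query point: c=13 d=85 f=13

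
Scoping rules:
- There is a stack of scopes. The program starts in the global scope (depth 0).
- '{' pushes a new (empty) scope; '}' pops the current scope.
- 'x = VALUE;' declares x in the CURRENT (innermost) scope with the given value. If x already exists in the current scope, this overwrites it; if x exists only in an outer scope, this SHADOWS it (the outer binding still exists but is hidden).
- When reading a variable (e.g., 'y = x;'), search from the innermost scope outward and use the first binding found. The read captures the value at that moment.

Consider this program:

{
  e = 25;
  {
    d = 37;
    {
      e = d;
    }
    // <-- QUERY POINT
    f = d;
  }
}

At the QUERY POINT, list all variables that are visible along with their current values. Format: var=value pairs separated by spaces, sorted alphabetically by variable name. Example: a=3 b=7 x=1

Step 1: enter scope (depth=1)
Step 2: declare e=25 at depth 1
Step 3: enter scope (depth=2)
Step 4: declare d=37 at depth 2
Step 5: enter scope (depth=3)
Step 6: declare e=(read d)=37 at depth 3
Step 7: exit scope (depth=2)
Visible at query point: d=37 e=25

Answer: d=37 e=25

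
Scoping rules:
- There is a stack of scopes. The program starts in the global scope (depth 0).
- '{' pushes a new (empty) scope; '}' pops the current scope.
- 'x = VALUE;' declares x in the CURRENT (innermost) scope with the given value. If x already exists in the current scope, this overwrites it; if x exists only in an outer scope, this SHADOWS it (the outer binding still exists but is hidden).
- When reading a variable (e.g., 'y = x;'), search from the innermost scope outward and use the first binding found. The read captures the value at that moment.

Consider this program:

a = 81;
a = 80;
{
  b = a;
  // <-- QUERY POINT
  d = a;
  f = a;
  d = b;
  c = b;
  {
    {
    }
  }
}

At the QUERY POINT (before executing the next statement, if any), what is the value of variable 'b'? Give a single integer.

Step 1: declare a=81 at depth 0
Step 2: declare a=80 at depth 0
Step 3: enter scope (depth=1)
Step 4: declare b=(read a)=80 at depth 1
Visible at query point: a=80 b=80

Answer: 80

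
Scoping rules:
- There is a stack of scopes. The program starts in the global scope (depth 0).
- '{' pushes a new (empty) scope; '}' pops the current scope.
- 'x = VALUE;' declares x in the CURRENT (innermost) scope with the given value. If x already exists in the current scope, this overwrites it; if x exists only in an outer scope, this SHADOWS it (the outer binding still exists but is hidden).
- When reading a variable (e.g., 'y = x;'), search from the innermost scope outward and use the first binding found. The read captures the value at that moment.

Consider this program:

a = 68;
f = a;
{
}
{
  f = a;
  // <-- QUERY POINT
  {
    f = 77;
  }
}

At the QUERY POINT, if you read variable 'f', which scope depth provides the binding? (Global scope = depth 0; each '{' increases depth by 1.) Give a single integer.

Answer: 1

Derivation:
Step 1: declare a=68 at depth 0
Step 2: declare f=(read a)=68 at depth 0
Step 3: enter scope (depth=1)
Step 4: exit scope (depth=0)
Step 5: enter scope (depth=1)
Step 6: declare f=(read a)=68 at depth 1
Visible at query point: a=68 f=68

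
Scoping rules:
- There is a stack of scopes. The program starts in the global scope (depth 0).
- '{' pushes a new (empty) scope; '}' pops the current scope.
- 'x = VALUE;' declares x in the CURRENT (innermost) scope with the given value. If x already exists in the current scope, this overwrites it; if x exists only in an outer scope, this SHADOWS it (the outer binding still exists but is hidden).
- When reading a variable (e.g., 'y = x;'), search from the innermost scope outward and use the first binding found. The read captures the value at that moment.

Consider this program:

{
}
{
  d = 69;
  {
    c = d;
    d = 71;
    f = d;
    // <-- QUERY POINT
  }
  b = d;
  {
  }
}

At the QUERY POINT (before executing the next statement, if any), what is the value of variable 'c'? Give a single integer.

Answer: 69

Derivation:
Step 1: enter scope (depth=1)
Step 2: exit scope (depth=0)
Step 3: enter scope (depth=1)
Step 4: declare d=69 at depth 1
Step 5: enter scope (depth=2)
Step 6: declare c=(read d)=69 at depth 2
Step 7: declare d=71 at depth 2
Step 8: declare f=(read d)=71 at depth 2
Visible at query point: c=69 d=71 f=71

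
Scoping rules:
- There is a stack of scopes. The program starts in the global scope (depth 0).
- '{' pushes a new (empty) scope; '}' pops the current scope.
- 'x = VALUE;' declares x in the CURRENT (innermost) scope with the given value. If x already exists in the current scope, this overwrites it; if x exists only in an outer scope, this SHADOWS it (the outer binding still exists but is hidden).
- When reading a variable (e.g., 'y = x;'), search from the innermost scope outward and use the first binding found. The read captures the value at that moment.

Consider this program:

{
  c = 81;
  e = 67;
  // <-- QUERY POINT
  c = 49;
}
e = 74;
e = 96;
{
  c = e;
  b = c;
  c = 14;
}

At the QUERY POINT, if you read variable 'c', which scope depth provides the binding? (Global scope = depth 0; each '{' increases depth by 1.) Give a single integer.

Answer: 1

Derivation:
Step 1: enter scope (depth=1)
Step 2: declare c=81 at depth 1
Step 3: declare e=67 at depth 1
Visible at query point: c=81 e=67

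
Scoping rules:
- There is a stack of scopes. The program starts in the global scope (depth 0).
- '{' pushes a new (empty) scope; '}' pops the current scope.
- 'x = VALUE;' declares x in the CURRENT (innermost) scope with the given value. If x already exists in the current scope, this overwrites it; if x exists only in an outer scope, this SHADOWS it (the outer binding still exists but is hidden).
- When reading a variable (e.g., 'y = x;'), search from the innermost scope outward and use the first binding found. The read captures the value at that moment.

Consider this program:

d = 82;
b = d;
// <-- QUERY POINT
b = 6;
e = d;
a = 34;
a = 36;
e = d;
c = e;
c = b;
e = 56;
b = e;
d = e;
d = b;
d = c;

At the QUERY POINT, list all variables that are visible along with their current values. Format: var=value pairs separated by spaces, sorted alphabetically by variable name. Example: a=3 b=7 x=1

Step 1: declare d=82 at depth 0
Step 2: declare b=(read d)=82 at depth 0
Visible at query point: b=82 d=82

Answer: b=82 d=82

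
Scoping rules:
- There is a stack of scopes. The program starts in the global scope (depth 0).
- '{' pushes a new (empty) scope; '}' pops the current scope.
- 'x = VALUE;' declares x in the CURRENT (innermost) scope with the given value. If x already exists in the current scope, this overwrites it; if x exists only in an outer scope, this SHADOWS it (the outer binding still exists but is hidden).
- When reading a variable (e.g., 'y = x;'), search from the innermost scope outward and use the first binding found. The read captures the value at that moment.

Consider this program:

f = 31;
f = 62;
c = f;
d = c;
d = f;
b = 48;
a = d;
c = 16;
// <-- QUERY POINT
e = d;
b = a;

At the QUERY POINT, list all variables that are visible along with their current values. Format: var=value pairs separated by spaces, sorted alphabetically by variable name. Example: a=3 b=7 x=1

Answer: a=62 b=48 c=16 d=62 f=62

Derivation:
Step 1: declare f=31 at depth 0
Step 2: declare f=62 at depth 0
Step 3: declare c=(read f)=62 at depth 0
Step 4: declare d=(read c)=62 at depth 0
Step 5: declare d=(read f)=62 at depth 0
Step 6: declare b=48 at depth 0
Step 7: declare a=(read d)=62 at depth 0
Step 8: declare c=16 at depth 0
Visible at query point: a=62 b=48 c=16 d=62 f=62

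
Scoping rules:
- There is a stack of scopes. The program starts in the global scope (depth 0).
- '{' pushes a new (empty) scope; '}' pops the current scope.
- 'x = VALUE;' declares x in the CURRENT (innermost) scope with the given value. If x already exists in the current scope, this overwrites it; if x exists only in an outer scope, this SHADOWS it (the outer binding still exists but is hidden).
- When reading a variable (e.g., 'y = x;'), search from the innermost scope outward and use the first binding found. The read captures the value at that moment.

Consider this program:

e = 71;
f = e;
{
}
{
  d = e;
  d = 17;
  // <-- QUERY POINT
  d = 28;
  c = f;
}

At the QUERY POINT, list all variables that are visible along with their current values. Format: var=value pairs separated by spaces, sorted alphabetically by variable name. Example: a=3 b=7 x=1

Answer: d=17 e=71 f=71

Derivation:
Step 1: declare e=71 at depth 0
Step 2: declare f=(read e)=71 at depth 0
Step 3: enter scope (depth=1)
Step 4: exit scope (depth=0)
Step 5: enter scope (depth=1)
Step 6: declare d=(read e)=71 at depth 1
Step 7: declare d=17 at depth 1
Visible at query point: d=17 e=71 f=71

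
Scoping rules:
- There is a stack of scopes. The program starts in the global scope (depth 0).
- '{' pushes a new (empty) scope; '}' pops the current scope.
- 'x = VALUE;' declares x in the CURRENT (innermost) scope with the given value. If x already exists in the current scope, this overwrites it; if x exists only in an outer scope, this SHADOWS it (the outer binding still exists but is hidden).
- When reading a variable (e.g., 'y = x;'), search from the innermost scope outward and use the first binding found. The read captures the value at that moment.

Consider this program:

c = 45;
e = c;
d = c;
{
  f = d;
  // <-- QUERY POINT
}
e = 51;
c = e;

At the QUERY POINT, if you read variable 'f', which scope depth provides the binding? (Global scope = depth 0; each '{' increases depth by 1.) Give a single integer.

Step 1: declare c=45 at depth 0
Step 2: declare e=(read c)=45 at depth 0
Step 3: declare d=(read c)=45 at depth 0
Step 4: enter scope (depth=1)
Step 5: declare f=(read d)=45 at depth 1
Visible at query point: c=45 d=45 e=45 f=45

Answer: 1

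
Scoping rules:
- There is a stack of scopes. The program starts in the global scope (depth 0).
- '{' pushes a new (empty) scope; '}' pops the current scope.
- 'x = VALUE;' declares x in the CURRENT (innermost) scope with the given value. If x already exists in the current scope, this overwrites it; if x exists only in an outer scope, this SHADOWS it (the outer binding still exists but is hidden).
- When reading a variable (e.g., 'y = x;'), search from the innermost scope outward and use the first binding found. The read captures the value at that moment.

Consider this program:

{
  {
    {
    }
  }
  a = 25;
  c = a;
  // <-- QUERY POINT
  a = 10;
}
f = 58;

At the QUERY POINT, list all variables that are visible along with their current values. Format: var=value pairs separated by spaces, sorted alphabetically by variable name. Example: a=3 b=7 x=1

Step 1: enter scope (depth=1)
Step 2: enter scope (depth=2)
Step 3: enter scope (depth=3)
Step 4: exit scope (depth=2)
Step 5: exit scope (depth=1)
Step 6: declare a=25 at depth 1
Step 7: declare c=(read a)=25 at depth 1
Visible at query point: a=25 c=25

Answer: a=25 c=25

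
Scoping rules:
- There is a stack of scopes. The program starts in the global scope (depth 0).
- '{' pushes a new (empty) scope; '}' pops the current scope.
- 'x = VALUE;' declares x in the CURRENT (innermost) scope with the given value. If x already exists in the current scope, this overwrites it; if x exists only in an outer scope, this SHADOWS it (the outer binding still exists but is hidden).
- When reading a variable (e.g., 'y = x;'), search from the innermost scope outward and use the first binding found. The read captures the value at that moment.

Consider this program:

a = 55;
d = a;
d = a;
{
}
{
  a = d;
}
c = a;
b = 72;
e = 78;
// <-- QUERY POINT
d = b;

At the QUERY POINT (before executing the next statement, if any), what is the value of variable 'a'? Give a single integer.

Answer: 55

Derivation:
Step 1: declare a=55 at depth 0
Step 2: declare d=(read a)=55 at depth 0
Step 3: declare d=(read a)=55 at depth 0
Step 4: enter scope (depth=1)
Step 5: exit scope (depth=0)
Step 6: enter scope (depth=1)
Step 7: declare a=(read d)=55 at depth 1
Step 8: exit scope (depth=0)
Step 9: declare c=(read a)=55 at depth 0
Step 10: declare b=72 at depth 0
Step 11: declare e=78 at depth 0
Visible at query point: a=55 b=72 c=55 d=55 e=78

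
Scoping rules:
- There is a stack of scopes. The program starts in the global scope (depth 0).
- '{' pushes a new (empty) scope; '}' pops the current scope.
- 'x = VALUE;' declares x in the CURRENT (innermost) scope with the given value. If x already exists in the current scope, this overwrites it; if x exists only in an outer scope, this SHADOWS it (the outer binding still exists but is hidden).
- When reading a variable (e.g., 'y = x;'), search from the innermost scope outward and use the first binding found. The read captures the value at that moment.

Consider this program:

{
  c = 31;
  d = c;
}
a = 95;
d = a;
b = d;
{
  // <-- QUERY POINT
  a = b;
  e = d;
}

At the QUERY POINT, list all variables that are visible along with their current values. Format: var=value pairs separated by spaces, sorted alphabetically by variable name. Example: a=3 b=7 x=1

Step 1: enter scope (depth=1)
Step 2: declare c=31 at depth 1
Step 3: declare d=(read c)=31 at depth 1
Step 4: exit scope (depth=0)
Step 5: declare a=95 at depth 0
Step 6: declare d=(read a)=95 at depth 0
Step 7: declare b=(read d)=95 at depth 0
Step 8: enter scope (depth=1)
Visible at query point: a=95 b=95 d=95

Answer: a=95 b=95 d=95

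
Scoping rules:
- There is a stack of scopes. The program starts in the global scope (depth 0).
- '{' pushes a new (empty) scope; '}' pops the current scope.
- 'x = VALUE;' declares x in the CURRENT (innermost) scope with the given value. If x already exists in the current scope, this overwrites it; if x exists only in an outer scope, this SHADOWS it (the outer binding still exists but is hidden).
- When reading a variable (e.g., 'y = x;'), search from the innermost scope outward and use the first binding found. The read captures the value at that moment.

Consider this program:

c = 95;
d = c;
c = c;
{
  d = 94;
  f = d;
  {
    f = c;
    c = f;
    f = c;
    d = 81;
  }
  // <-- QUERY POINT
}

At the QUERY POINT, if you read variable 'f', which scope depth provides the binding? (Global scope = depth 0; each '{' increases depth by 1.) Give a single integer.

Step 1: declare c=95 at depth 0
Step 2: declare d=(read c)=95 at depth 0
Step 3: declare c=(read c)=95 at depth 0
Step 4: enter scope (depth=1)
Step 5: declare d=94 at depth 1
Step 6: declare f=(read d)=94 at depth 1
Step 7: enter scope (depth=2)
Step 8: declare f=(read c)=95 at depth 2
Step 9: declare c=(read f)=95 at depth 2
Step 10: declare f=(read c)=95 at depth 2
Step 11: declare d=81 at depth 2
Step 12: exit scope (depth=1)
Visible at query point: c=95 d=94 f=94

Answer: 1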